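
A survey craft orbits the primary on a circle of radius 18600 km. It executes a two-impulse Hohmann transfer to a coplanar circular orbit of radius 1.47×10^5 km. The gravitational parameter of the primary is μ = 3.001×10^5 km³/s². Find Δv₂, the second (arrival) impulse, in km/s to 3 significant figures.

Δv₂ = 0.752 km/s

Semi-major axis of the transfer orbit: a_t = (18600 + 1.470×10^5)/2 = 82800 km.
Circular speed at r = 1.470×10^5 km: v_c = √(μ/r) = 1.4288 km/s.
Vis-viva on the transfer ellipse at r = 1.470×10^5 km gives v_t = √[μ(2/r − 1/a_t)] = 0.67720 km/s.
Δv₂ = |v_t − v_c| = |0.67720 − 1.4288| = 0.7516 km/s.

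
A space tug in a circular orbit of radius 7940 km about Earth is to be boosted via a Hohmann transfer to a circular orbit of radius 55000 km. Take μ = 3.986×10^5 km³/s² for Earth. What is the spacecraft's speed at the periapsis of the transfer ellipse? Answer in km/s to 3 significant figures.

v = 9.37 km/s

Transfer-ellipse semi-major axis a_t = (r₁ + r₂)/2 = (7940 + 55000)/2 = 31470 km.
At periapsis, r = 7940 km.
Applying v² = μ(2/r − 1/a_t): v = 9.367 km/s.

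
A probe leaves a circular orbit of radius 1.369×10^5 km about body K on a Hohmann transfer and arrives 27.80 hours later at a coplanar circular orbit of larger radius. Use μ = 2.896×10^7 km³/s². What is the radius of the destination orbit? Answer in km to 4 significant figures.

Transfer time t = 27.80 hours = 1.0008×10^5 s, and t = π√(a_t³/μ).
So a_t = (μ t²/π²)^(1/3) = (2.896×10^7 × (1.0008×10^5)² / π²)^(1/3) = 3.0860×10^5 km.
Since a_t = (r₁ + r₂)/2, r₂ = 2a_t − r₁ = 2×3.0860×10^5 − 1.369×10^5 = 4.803×10^5 km.

r₂ = 4.803×10^5 km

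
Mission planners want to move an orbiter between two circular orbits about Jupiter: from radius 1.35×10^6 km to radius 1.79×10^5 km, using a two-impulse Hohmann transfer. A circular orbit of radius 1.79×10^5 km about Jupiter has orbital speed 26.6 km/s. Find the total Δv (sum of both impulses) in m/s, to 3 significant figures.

Δv = 13700 m/s

From the circular-orbit relation v² = μ/r at r = 1.79×10^5 km: μ = v²r = (26.6)² × 1.79×10^5 = 1.26653×10^8 km³/s².
Transfer-ellipse semi-major axis a_t = (r₁ + r₂)/2 = (1.350×10^6 + 1.790×10^5)/2 = 7.645×10^5 km.
Circular speed at r₁: v₁ = √(μ/r₁) = √(1.26653×10^8/1.350×10^6) = 9.686 km/s.
On the transfer ellipse at r₁, vis-viva gives v_a = √[μ(2/r₁ − 1/a_t)] = 4.687 km/s.
First burn Δv₁ = |v_a − v₁| = 4.999 km/s.
At r₂, v₂ = √(μ/r₂) = 26.600 km/s.
Transfer-orbit speed at r₂: v_p = √[μ(2/r₂ − 1/a_t)] = 35.348 km/s.
Second burn Δv₂ = |v₂ − v_p| = 8.748 km/s.
Total Δv = Δv₁ + Δv₂ = 13.75 km/s.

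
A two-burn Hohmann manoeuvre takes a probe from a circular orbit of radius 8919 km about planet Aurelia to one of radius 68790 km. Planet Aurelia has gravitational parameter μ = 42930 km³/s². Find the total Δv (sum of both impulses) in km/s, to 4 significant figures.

The Hohmann ellipse has a_t = (r₁ + r₂)/2 = 38854.5 km.
At r₁ the circular-orbit speed is v₁ = √(μ/r₁) = 2.1939 km/s.
On the transfer ellipse at r₁, vis-viva gives v_p = √[μ(2/r₁ − 1/a_t)] = 2.9192 km/s.
First burn Δv₁ = |v_p − v₁| = 0.7253 km/s.
Circular speed at r₂: v₂ = √(μ/r₂) = 0.7900 km/s.
Transfer-orbit speed at r₂: v_a = √[μ(2/r₂ − 1/a_t)] = 0.3785 km/s.
Second burn Δv₂ = |v₂ − v_a| = 0.4115 km/s.
Total Δv = Δv₁ + Δv₂ = 1.137 km/s.

Δv = 1.137 km/s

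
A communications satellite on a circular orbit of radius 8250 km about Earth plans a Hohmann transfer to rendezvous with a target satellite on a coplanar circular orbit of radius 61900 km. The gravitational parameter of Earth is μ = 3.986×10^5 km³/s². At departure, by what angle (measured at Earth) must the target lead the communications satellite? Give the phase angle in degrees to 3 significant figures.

Semi-major axis of the transfer orbit: a_t = (8250 + 61900)/2 = 35075 km.
Transfer time t = π√(a_t³/μ) = 32690 s.
The target's mean motion on its circular orbit is ω₂ = √(μ/r₂³) = 4.100×10^-5 rad/s.
Angle swept by the target during transfer: ω₂·t = 1.340 rad = 76.78°.
Arrival is 180° from departure on the ellipse, so φ = 180° − 76.78° = 103°.

φ = 103°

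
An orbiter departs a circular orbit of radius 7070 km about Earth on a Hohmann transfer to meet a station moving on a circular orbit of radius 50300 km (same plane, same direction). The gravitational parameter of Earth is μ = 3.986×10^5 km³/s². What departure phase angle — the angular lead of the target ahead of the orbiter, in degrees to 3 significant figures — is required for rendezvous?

φ = 102°

The Hohmann ellipse has a_t = (r₁ + r₂)/2 = 28685 km.
The half-period of the transfer ellipse is t = π√(a_t³/μ) = 24170 s.
Target angular speed ω₂ = √(μ/r₂³) = 5.597×10^-5 rad/s.
Angle swept by the target during transfer: ω₂·t = 1.353 rad = 77.52°.
The orbiter traverses 180° on the transfer ellipse, so the target must lead by 180° − 77.52° = 102°.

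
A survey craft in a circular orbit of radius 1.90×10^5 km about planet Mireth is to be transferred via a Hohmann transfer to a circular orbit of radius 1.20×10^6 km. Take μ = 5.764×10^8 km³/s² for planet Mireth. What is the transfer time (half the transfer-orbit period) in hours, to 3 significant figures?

t = 21.1 hours

Semi-major axis of the transfer orbit: a_t = (1.900×10^5 + 1.200×10^6)/2 = 6.950×10^5 km.
By Kepler's third law the transfer-orbit period is T = 2π√(a_t³/μ), so t = T/2 = 75820 s.
Converting: 75820 s ÷ 3600 s/hour = 21.1 hours.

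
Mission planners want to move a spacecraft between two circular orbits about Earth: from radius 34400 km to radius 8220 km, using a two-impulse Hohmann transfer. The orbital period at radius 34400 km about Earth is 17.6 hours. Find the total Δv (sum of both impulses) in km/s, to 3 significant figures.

Δv = 3.18 km/s

From Kepler's third law T² = 4π²r³/μ at r = 34400 km, T = 17.6 hours = 17.6 × 3600 s = 63360 s: μ = 4π²r³/T² = 4.00318×10^5 km³/s².
The Hohmann ellipse has a_t = (r₁ + r₂)/2 = 21310 km.
Circular speed at r₁: v₁ = √(μ/r₁) = √(4.00318×10^5/34400) = 3.4113 km/s.
On the transfer ellipse at r₁, vis-viva equation gives v_a = √[μ(2/r₁ − 1/a_t)] = 2.1187 km/s.
First burn Δv₁ = |v_a − v₁| = 1.293 km/s.
At r₂, v₂ = √(μ/r₂) = 6.979 km/s.
Transfer-orbit speed at r₂: v_p = √[μ(2/r₂ − 1/a_t)] = 8.867 km/s.
Second burn Δv₂ = |v₂ − v_p| = 1.888 km/s.
Δv = Δv₁ + Δv₂ = 1.293 + 1.888 = 3.181 km/s.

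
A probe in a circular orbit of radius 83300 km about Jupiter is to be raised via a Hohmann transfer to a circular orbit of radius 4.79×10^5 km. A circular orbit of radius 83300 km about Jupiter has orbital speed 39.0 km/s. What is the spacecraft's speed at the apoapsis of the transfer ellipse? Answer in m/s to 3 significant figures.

v = 8850 m/s

From the circular-orbit relation v² = μ/r at r = 83300 km: μ = v²r = (39.0)² × 83300 = 1.26699×10^8 km³/s².
Semi-major axis of the transfer orbit: a_t = (83300 + 4.790×10^5)/2 = 2.8115×10^5 km.
The apoapsis of the transfer ellipse is at r = 4.790×10^5 km.
Vis-viva: v = √[μ(2/r − 1/a_t)] = √[1.26699×10^8 × (2/4.790×10^5 − 1/2.8115×10^5)] = 8.853 km/s.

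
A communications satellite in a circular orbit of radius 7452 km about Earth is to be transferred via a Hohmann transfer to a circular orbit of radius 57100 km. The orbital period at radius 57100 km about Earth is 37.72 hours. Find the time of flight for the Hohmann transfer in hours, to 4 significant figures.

From Kepler's third law T² = 4π²r³/μ at r = 57100 km, T = 37.72 hours = 37.72 × 3600 s = 1.35792×10^5 s: μ = 4π²r³/T² = 3.98584×10^5 km³/s².
Semi-major axis of the transfer orbit: a_t = (7452 + 57100)/2 = 32276 km.
Transfer time t = π√(a_t³/μ) = π√((32276)³ / 3.98584×10^5) = 28854 s.
Converting: 28854 s ÷ 3600 s/hour = 8.015 hours.

t = 8.015 hours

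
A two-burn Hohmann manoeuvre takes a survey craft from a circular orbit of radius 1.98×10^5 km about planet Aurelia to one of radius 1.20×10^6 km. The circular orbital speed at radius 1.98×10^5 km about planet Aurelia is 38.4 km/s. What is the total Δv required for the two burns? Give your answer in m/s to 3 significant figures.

From the circular-orbit relation v² = μ/r at r = 1.98×10^5 km: μ = v²r = (38.4)² × 1.98×10^5 = 2.91963×10^8 km³/s².
Semi-major axis of the transfer orbit: a_t = (1.980×10^5 + 1.200×10^6)/2 = 6.990×10^5 km.
At r₁ the circular-orbit speed is v₁ = √(μ/r₁) = 38.40 km/s.
Transfer-orbit speed at r₁ (vis-viva): v_p = √[μ(2/r₁ − 1/a_t)] = 50.31 km/s.
First burn Δv₁ = |v_p − v₁| = 11.91 km/s.
At r₂, v₂ = √(μ/r₂) = 15.598 km/s.
Transfer-orbit speed at r₂: v_a = √[μ(2/r₂ − 1/a_t)] = 8.3017 km/s.
Second burn Δv₂ = |v₂ − v_a| = 7.296 km/s.
Δv = Δv₁ + Δv₂ = 11.91 + 7.296 = 19.21 km/s.

Δv = 19200 m/s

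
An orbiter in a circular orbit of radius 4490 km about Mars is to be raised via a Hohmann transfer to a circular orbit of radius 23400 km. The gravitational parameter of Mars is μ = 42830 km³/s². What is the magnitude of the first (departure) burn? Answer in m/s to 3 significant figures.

Δv₁ = 912 m/s

Transfer-ellipse semi-major axis a_t = (r₁ + r₂)/2 = (4490 + 23400)/2 = 13945 km.
Circular speed at r = 4490 km: v_c = √(μ/r) = 3.0885 km/s.
Vis-viva on the transfer ellipse at r = 4490 km gives v_t = √[μ(2/r − 1/a_t)] = 4.0008 km/s.
Δv₁ = |v_t − v_c| = |4.0008 − 3.0885| = 0.9123 km/s.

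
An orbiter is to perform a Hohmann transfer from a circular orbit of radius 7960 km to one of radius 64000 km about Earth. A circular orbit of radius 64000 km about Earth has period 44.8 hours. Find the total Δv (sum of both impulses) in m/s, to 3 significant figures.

Δv = 3680 m/s

From Kepler's third law T² = 4π²r³/μ at r = 64000 km, T = 44.8 hours = 44.8 × 3600 s = 1.6128×10^5 s: μ = 4π²r³/T² = 3.97868×10^5 km³/s².
The Hohmann ellipse has a_t = (r₁ + r₂)/2 = 35980 km.
At r₁ the circular-orbit speed is v₁ = √(μ/r₁) = 7.070 km/s.
Transfer-orbit speed at r₁ (v² = μ(2/r − 1/a)): v_p = √[μ(2/r₁ − 1/a_t)] = 9.429 km/s.
First burn Δv₁ = |v_p − v₁| = 2.359 km/s.
At r₂, v₂ = √(μ/r₂) = 2.4933 km/s.
Transfer-orbit speed at r₂: v_a = √[μ(2/r₂ − 1/a_t)] = 1.1727 km/s.
Second burn Δv₂ = |v₂ − v_a| = 1.321 km/s.
Δv = Δv₁ + Δv₂ = 2.359 + 1.321 = 3.680 km/s.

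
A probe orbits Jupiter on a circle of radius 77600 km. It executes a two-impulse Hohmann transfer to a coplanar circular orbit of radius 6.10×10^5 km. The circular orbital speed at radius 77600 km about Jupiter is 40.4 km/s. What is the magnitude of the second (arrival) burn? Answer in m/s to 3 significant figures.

From the circular-orbit relation v² = μ/r at r = 77600 km: μ = v²r = (40.4)² × 77600 = 1.26656×10^8 km³/s².
Semi-major axis of the transfer orbit: a_t = (77600 + 6.100×10^5)/2 = 3.438×10^5 km.
On the circular orbit at r = 6.100×10^5 km, v_c = √(μ/r) = 14.41 km/s.
Vis-viva on the transfer ellipse at r = 6.100×10^5 km gives v_t = √[μ(2/r − 1/a_t)] = 6.846 km/s.
Δv₂ = |v_t − v_c| = |6.846 − 14.41| = 7.564 km/s.

Δv₂ = 7560 m/s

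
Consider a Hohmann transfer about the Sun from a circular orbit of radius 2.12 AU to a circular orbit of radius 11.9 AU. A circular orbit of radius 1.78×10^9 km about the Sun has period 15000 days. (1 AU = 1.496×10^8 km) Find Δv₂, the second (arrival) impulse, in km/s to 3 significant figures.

From Kepler's third law T² = 4π²r³/μ at r = 1.78×10^9 km, T = 15000 days = 15000 × 86400 s = 1.296×10^9 s: μ = 4π²r³/T² = 1.32559×10^11 km³/s².
In km: r₁ = 2.12 × 1.496×10^8 = 3.17152×10^8 km; r₂ = 11.9 × 1.496×10^8 = 1.78024×10^9 km.
The Hohmann ellipse has a_t = (r₁ + r₂)/2 = 1.048696×10^9 km.
Circular speed at r = 1.78024×10^9 km: v_c = √(μ/r) = 8.629 km/s.
Transfer-orbit speed at the same r (vis-viva, a = a_t): v_t = √[μ(2/r − 1/a_t)] = 4.745 km/s.
Δv₂ = |v_t − v_c| = |4.745 − 8.629| = 3.884 km/s.

Δv₂ = 3.88 km/s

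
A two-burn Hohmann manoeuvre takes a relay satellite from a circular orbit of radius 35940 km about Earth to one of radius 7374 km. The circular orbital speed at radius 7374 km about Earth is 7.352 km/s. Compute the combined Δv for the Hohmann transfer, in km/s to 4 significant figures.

From the circular-orbit relation v² = μ/r at r = 7374 km: μ = v²r = (7.352)² × 7374 = 3.98579×10^5 km³/s².
Semi-major axis of the transfer orbit: a_t = (35940 + 7374)/2 = 21657 km.
At r₁ the circular-orbit speed is v₁ = √(μ/r₁) = 3.330 km/s.
On the transfer ellipse at r₁, vis-viva equation gives v_a = √[μ(2/r₁ − 1/a_t)] = 1.943 km/s.
First burn Δv₁ = |v_a − v₁| = 1.387 km/s.
At r₂, v₂ = √(μ/r₂) = 7.352 km/s.
Transfer-orbit speed at r₂: v_p = √[μ(2/r₂ − 1/a_t)] = 9.471 km/s.
Second burn Δv₂ = |v₂ − v_p| = 2.119 km/s.
Δv = Δv₁ + Δv₂ = 1.387 + 2.119 = 3.506 km/s.

Δv = 3.506 km/s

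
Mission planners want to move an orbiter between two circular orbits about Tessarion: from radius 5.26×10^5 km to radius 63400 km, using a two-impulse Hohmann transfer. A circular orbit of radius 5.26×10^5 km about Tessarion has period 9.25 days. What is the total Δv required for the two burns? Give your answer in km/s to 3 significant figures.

Δv = 6.22 km/s

From Kepler's third law T² = 4π²r³/μ at r = 5.26×10^5 km, T = 9.25 days = 9.25 × 86400 s = 7.992×10^5 s: μ = 4π²r³/T² = 8.99510×10^6 km³/s².
The Hohmann ellipse has a_t = (r₁ + r₂)/2 = 2.947×10^5 km.
Circular speed at r₁: v₁ = √(μ/r₁) = √(8.99510×10^6/5.260×10^5) = 4.135 km/s.
On the transfer ellipse at r₁, v² = μ(2/r − 1/a) gives v_a = √[μ(2/r₁ − 1/a_t)] = 1.918 km/s.
First burn Δv₁ = |v_a − v₁| = 2.217 km/s.
Circular speed at r₂: v₂ = √(μ/r₂) = 11.911 km/s.
Transfer-orbit speed at r₂: v_p = √[μ(2/r₂ − 1/a_t)] = 15.913 km/s.
Second burn Δv₂ = |v₂ − v_p| = 4.002 km/s.
Δv = Δv₁ + Δv₂ = 2.217 + 4.002 = 6.219 km/s.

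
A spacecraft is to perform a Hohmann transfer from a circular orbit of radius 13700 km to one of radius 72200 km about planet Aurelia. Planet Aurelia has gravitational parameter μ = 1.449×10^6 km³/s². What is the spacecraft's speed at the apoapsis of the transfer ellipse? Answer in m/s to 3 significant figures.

v = 2530 m/s

The Hohmann ellipse has a_t = (r₁ + r₂)/2 = 42950 km.
At apoapsis, r = 72200 km.
Vis-viva: v = √[μ(2/r − 1/a_t)] = √[1.449×10^6 × (2/72200 − 1/42950)] = 2.530 km/s.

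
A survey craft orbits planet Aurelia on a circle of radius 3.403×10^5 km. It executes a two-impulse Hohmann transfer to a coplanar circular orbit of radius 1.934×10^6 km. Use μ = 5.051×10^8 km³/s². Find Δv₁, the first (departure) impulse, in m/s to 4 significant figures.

The Hohmann ellipse has a_t = (r₁ + r₂)/2 = 1.13715×10^6 km.
On the circular orbit at r = 3.403×10^5 km, v_c = √(μ/r) = 38.526 km/s.
Vis-viva on the transfer ellipse at r = 3.403×10^5 km gives v_t = √[μ(2/r − 1/a_t)] = 50.243 km/s.
Δv₁ = |v_t − v_c| = |50.243 − 38.526| = 11.72 km/s.

Δv₁ = 11720 m/s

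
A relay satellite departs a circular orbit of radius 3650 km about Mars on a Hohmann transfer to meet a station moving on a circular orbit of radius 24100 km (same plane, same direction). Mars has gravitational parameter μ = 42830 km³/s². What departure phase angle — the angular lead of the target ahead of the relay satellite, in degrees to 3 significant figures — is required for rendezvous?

Semi-major axis of the transfer orbit: a_t = (3650 + 24100)/2 = 13875 km.
Transfer time t = π√(a_t³/μ) = 24810 s.
The target's mean motion on its circular orbit is ω₂ = √(μ/r₂³) = 5.5316×10^-5 rad/s.
Angle swept by the target during transfer: ω₂·t = 1.3724 rad = 78.63°.
Arrival is 180° from departure on the ellipse, so φ = 180° − 78.63° = 101°.

φ = 101°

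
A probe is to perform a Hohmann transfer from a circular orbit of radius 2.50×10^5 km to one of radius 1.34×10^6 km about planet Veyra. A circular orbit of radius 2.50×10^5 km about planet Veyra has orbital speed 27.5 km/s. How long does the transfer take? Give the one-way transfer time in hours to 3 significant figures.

From the circular-orbit relation v² = μ/r at r = 2.50×10^5 km: μ = v²r = (27.5)² × 2.50×10^5 = 1.89062×10^8 km³/s².
Semi-major axis of the transfer orbit: a_t = (2.500×10^5 + 1.340×10^6)/2 = 7.950×10^5 km.
Half the transfer-orbit period gives t = π√(a_t³/μ) = 1.620×10^5 s.
Converting: 1.620×10^5 s ÷ 3600 s/hour = 45.0 hours.

t = 45.0 hours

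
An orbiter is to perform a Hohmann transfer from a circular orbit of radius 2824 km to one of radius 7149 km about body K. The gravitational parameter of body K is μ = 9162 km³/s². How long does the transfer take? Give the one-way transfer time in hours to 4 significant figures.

Transfer-ellipse semi-major axis a_t = (r₁ + r₂)/2 = (2824 + 7149)/2 = 4986.5 km.
By Kepler's third law the transfer-orbit period is T = 2π√(a_t³/μ), so t = T/2 = 11557 s.
Converting: 11557 s ÷ 3600 s/hour = 3.210 hours.

t = 3.210 hours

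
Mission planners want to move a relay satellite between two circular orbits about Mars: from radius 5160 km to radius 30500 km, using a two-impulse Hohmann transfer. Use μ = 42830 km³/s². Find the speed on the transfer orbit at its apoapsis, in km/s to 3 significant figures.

The Hohmann ellipse has a_t = (r₁ + r₂)/2 = 17830 km.
The apoapsis of the transfer ellipse is at r = 30500 km.
Vis-viva: v = √[μ(2/r − 1/a_t)] = √[42830 × (2/30500 − 1/17830)] = 0.6375 km/s.

v = 0.637 km/s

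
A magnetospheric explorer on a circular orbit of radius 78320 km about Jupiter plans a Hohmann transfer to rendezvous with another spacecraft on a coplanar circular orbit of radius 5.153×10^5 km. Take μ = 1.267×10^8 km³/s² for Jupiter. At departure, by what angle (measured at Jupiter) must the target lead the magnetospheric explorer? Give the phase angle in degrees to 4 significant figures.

φ = 101.3°

Semi-major axis of the transfer orbit: a_t = (78320 + 5.153×10^5)/2 = 2.9681×10^5 km.
The half-period of the transfer ellipse is t = π√(a_t³/μ) = 45131 s.
The target's mean motion on its circular orbit is ω₂ = √(μ/r₂³) = 3.0430×10^-5 rad/s.
Angle swept by the target during transfer: ω₂·t = 1.37334 rad = 78.69°.
Arrival is 180° from departure on the ellipse, so φ = 180° − 78.69° = 101.3°.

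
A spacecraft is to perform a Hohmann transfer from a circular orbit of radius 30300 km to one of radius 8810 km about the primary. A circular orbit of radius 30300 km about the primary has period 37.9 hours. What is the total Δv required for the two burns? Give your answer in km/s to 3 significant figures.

From Kepler's third law T² = 4π²r³/μ at r = 30300 km, T = 37.9 hours = 37.9 × 3600 s = 1.3644×10^5 s: μ = 4π²r³/T² = 58993.5 km³/s².
Semi-major axis of the transfer orbit: a_t = (30300 + 8810)/2 = 19555 km.
At r₁ the circular-orbit speed is v₁ = √(μ/r₁) = 1.39534 km/s.
On the transfer ellipse at r₁, vis-viva gives v_a = √[μ(2/r₁ − 1/a_t)] = 0.936569 km/s.
First burn Δv₁ = |v_a − v₁| = 0.4588 km/s.
At r₂, v₂ = √(μ/r₂) = 2.5877 km/s.
Transfer-orbit speed at r₂: v_p = √[μ(2/r₂ − 1/a_t)] = 3.2211 km/s.
Second burn Δv₂ = |v₂ − v_p| = 0.6334 km/s.
Total Δv = Δv₁ + Δv₂ = 1.092 km/s.

Δv = 1.09 km/s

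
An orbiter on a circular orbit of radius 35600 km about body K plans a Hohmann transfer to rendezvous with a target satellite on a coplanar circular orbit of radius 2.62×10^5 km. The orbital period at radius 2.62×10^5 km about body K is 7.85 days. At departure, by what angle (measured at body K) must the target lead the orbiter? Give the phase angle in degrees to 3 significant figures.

φ = 103°

From Kepler's third law T² = 4π²r³/μ at r = 2.62×10^5 km, T = 7.85 days = 7.85 × 86400 s = 6.7824×10^5 s: μ = 4π²r³/T² = 1.54347×10^6 km³/s².
Transfer-ellipse semi-major axis a_t = (r₁ + r₂)/2 = (35600 + 2.620×10^5)/2 = 1.488×10^5 km.
The half-period of the transfer ellipse is t = π√(a_t³/μ) = 1.45146×10^5 s.
Target angular speed ω₂ = √(μ/r₂³) = 9.26396×10^-6 rad/s.
Angle swept by the target during transfer: ω₂·t = 1.3446 rad = 77.04°.
Arrival is 180° from departure on the ellipse, so φ = 180° − 77.04° = 103°.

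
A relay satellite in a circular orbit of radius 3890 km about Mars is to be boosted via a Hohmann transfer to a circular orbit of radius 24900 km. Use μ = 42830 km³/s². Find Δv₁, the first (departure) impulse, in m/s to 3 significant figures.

Δv₁ = 1050 m/s

Transfer-ellipse semi-major axis a_t = (r₁ + r₂)/2 = (3890 + 24900)/2 = 14395 km.
On the circular orbit at r = 3890 km, v_c = √(μ/r) = 3.318 km/s.
Vis-viva on the transfer ellipse at r = 3890 km gives v_t = √[μ(2/r − 1/a_t)] = 4.364 km/s.
Δv₁ = |v_t − v_c| = |4.364 − 3.318| = 1.046 km/s.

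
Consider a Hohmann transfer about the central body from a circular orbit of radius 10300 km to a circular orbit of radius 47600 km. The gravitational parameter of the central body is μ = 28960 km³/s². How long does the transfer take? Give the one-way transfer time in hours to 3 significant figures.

The Hohmann ellipse has a_t = (r₁ + r₂)/2 = 28950 km.
By Kepler's third law the transfer-orbit period is T = 2π√(a_t³/μ), so t = T/2 = 90930 s.
Converting: 90930 s ÷ 3600 s/hour = 25.3 hours.

t = 25.3 hours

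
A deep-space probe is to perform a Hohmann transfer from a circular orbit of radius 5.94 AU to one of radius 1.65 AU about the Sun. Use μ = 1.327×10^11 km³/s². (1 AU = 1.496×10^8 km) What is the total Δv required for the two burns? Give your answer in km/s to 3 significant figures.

In km: r₁ = 5.94 × 1.496×10^8 = 8.88624×10^8 km; r₂ = 1.65 × 1.496×10^8 = 2.4684×10^8 km.
Transfer-ellipse semi-major axis a_t = (r₁ + r₂)/2 = (8.88624×10^8 + 2.4684×10^8)/2 = 5.67732×10^8 km.
At r₁ the circular-orbit speed is v₁ = √(μ/r₁) = 12.22 km/s.
Transfer-orbit speed at r₁ (vis-viva equation): v_a = √[μ(2/r₁ − 1/a_t)] = 8.058 km/s.
First burn Δv₁ = |v_a − v₁| = 4.162 km/s.
At r₂, v₂ = √(μ/r₂) = 23.186 km/s.
Transfer-orbit speed at r₂: v_p = √[μ(2/r₂ − 1/a_t)] = 29.008 km/s.
Second burn Δv₂ = |v₂ − v_p| = 5.822 km/s.
Δv = Δv₁ + Δv₂ = 4.162 + 5.822 = 9.984 km/s.

Δv = 9.98 km/s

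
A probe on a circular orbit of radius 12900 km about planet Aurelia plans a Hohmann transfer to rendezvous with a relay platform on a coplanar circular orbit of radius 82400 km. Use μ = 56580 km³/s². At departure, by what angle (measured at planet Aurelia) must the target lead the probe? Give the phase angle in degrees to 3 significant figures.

Transfer-ellipse semi-major axis a_t = (r₁ + r₂)/2 = (12900 + 82400)/2 = 47650 km.
The half-period of the transfer ellipse is t = π√(a_t³/μ) = 1.3738×10^5 s.
The target's mean motion on its circular orbit is ω₂ = √(μ/r₂³) = 1.0056×10^-5 rad/s.
Angle swept by the target during transfer: ω₂·t = 1.3815 rad = 79.15°.
Arrival is 180° from departure on the ellipse, so φ = 180° − 79.15° = 101°.

φ = 101°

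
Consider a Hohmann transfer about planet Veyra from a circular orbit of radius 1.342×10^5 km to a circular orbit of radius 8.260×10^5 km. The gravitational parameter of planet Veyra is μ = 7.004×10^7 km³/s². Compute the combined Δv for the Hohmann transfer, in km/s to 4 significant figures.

Δv = 11.46 km/s

Transfer-ellipse semi-major axis a_t = (r₁ + r₂)/2 = (1.342×10^5 + 8.260×10^5)/2 = 4.801×10^5 km.
Circular speed at r₁: v₁ = √(μ/r₁) = √(7.004×10^7/1.342×10^5) = 22.85 km/s.
Transfer-orbit speed at r₁ (vis-viva equation): v_p = √[μ(2/r₁ − 1/a_t)] = 29.97 km/s.
First burn Δv₁ = |v_p − v₁| = 7.120 km/s.
Circular speed at r₂: v₂ = √(μ/r₂) = 9.208 km/s.
Transfer-orbit speed at r₂: v_a = √[μ(2/r₂ − 1/a_t)] = 4.868 km/s.
Second burn Δv₂ = |v₂ − v_a| = 4.340 km/s.
Total Δv = Δv₁ + Δv₂ = 11.46 km/s.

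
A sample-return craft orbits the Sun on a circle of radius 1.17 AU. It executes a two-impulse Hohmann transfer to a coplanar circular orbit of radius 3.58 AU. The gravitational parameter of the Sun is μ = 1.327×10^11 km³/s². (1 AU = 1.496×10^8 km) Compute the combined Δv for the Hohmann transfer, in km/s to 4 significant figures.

Δv = 10.96 km/s

In km: r₁ = 1.17 × 1.496×10^8 = 1.75032×10^8 km; r₂ = 3.58 × 1.496×10^8 = 5.35568×10^8 km.
Semi-major axis of the transfer orbit: a_t = (1.75032×10^8 + 5.35568×10^8)/2 = 3.553×10^8 km.
Circular speed at r₁: v₁ = √(μ/r₁) = √(1.327×10^11/1.75032×10^8) = 27.534 km/s.
On the transfer ellipse at r₁, vis-viva equation gives v_p = √[μ(2/r₁ − 1/a_t)] = 33.805 km/s.
First burn Δv₁ = |v_p − v₁| = 6.271 km/s.
Circular speed at r₂: v₂ = √(μ/r₂) = 15.741 km/s.
Transfer-orbit speed at r₂: v_a = √[μ(2/r₂ − 1/a_t)] = 11.048 km/s.
Second burn Δv₂ = |v₂ − v_a| = 4.693 km/s.
Δv = Δv₁ + Δv₂ = 6.271 + 4.693 = 10.96 km/s.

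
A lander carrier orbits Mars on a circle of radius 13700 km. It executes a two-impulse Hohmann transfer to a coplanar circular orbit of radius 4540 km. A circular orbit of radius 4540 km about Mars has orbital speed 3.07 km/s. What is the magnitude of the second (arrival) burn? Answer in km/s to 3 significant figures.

Δv₂ = 0.693 km/s

From the circular-orbit relation v² = μ/r at r = 4540 km: μ = v²r = (3.07)² × 4540 = 42789.0 km³/s².
The Hohmann ellipse has a_t = (r₁ + r₂)/2 = 9120 km.
On the circular orbit at r = 4540 km, v_c = √(μ/r) = 3.0700 km/s.
Vis-viva on the transfer ellipse at r = 4540 km gives v_t = √[μ(2/r − 1/a_t)] = 3.7627 km/s.
Δv₂ = |v_t − v_c| = |3.7627 − 3.0700| = 0.6927 km/s.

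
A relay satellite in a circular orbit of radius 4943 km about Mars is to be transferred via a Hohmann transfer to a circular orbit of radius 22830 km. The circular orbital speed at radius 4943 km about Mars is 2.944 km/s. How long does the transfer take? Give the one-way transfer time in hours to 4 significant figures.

From the circular-orbit relation v² = μ/r at r = 4943 km: μ = v²r = (2.944)² × 4943 = 42841.7 km³/s².
Semi-major axis of the transfer orbit: a_t = (4943 + 22830)/2 = 13886.5 km.
By Kepler's third law the transfer-orbit period is T = 2π√(a_t³/μ), so t = T/2 = 24837 s.
Converting: 24837 s ÷ 3600 s/hour = 6.899 hours.

t = 6.899 hours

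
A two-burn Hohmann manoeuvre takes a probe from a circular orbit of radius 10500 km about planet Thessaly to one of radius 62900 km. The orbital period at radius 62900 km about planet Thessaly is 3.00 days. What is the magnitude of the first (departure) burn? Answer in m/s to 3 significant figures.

From Kepler's third law T² = 4π²r³/μ at r = 62900 km, T = 3.00 days = 3.00 × 86400 s = 2.592×10^5 s: μ = 4π²r³/T² = 1.46232×10^5 km³/s².
Semi-major axis of the transfer orbit: a_t = (10500 + 62900)/2 = 36700 km.
Circular speed at r = 10500 km: v_c = √(μ/r) = 3.732 km/s.
Vis-viva on the transfer ellipse at r = 10500 km gives v_t = √[μ(2/r − 1/a_t)] = 4.886 km/s.
Δv₁ = |v_t − v_c| = |4.886 − 3.732| = 1.154 km/s.

Δv₁ = 1150 m/s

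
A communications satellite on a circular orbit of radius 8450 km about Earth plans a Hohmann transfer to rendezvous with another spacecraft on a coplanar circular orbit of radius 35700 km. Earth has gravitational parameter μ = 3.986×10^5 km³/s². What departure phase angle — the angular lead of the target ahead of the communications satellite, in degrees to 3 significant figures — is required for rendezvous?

The Hohmann ellipse has a_t = (r₁ + r₂)/2 = 22075 km.
The half-period of the transfer ellipse is t = π√(a_t³/μ) = 16320.5 s.
Target angular speed ω₂ = √(μ/r₂³) = 9.35979×10^-5 rad/s.
Angle swept by the target during transfer: ω₂·t = 1.52756 rad = 87.52°.
Arrival is 180° from departure on the ellipse, so φ = 180° − 87.52° = 92.5°.

φ = 92.5°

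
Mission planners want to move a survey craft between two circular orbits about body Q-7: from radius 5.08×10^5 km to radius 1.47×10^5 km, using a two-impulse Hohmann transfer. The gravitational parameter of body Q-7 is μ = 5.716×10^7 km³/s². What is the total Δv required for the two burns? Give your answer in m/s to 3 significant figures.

Δv = 8340 m/s

The Hohmann ellipse has a_t = (r₁ + r₂)/2 = 3.275×10^5 km.
At r₁ the circular-orbit speed is v₁ = √(μ/r₁) = 10.608 km/s.
Transfer-orbit speed at r₁ (v² = μ(2/r − 1/a)): v_a = √[μ(2/r₁ − 1/a_t)] = 7.1067 km/s.
First burn Δv₁ = |v_a − v₁| = 3.501 km/s.
Circular speed at r₂: v₂ = √(μ/r₂) = 19.72 km/s.
Transfer-orbit speed at r₂: v_p = √[μ(2/r₂ − 1/a_t)] = 24.56 km/s.
Second burn Δv₂ = |v₂ − v_p| = 4.840 km/s.
Total Δv = Δv₁ + Δv₂ = 8.341 km/s.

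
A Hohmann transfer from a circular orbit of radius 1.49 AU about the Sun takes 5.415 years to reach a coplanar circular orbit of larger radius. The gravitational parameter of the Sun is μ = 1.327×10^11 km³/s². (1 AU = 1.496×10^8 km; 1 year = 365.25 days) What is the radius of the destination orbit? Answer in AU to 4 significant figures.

In km: r₁ = 1.49 × 1.496×10^8 = 2.22904×10^8 km.
Transfer time t = 5.415 years × 365.25 × 86400 s = 1.70884404×10^8 s, and t = π√(a_t³/μ).
So a_t = (μ t²/π²)^(1/3) = (1.327×10^11 × (1.70884404×10^8)² / π²)^(1/3) = 7.3225×10^8 km.
Since a_t = (r₁ + r₂)/2, r₂ = 2a_t − r₁ = 2×7.3225×10^8 − 2.22904×10^8 = 1.241596×10^9 km.
In AU: r₂ = 1.241596×10^9 / 1.496×10^8 = 8.299 AU.

r₂ = 8.299 AU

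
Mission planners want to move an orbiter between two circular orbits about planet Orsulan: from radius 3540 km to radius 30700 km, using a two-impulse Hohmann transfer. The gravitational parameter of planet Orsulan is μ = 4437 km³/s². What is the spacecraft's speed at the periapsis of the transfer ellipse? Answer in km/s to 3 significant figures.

v = 1.50 km/s

Semi-major axis of the transfer orbit: a_t = (3540 + 30700)/2 = 17120 km.
The periapsis of the transfer ellipse is at r = 3540 km.
From the vis-viva equation, v = √[μ(2/r − 1/a_t)] = 1.499 km/s.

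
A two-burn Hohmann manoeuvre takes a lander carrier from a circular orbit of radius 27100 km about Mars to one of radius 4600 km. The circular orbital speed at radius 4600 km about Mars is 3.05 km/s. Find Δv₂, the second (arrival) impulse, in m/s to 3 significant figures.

Δv₂ = 938 m/s

From the circular-orbit relation v² = μ/r at r = 4600 km: μ = v²r = (3.05)² × 4600 = 42791.5 km³/s².
Semi-major axis of the transfer orbit: a_t = (27100 + 4600)/2 = 15850 km.
On the circular orbit at r = 4600 km, v_c = √(μ/r) = 3.0500 km/s.
Transfer-orbit speed at the same r (vis-viva, a = a_t): v_t = √[μ(2/r − 1/a_t)] = 3.9881 km/s.
Δv₂ = |v_t − v_c| = |3.9881 − 3.0500| = 0.9381 km/s.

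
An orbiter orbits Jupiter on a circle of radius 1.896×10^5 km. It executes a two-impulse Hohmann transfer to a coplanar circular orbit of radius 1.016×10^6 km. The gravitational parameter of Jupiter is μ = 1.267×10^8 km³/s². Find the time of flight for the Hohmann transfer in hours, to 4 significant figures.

t = 36.28 hours

The Hohmann ellipse has a_t = (r₁ + r₂)/2 = 6.028×10^5 km.
By Kepler's third law the transfer-orbit period is T = 2π√(a_t³/μ), so t = T/2 = 1.306×10^5 s.
Converting: 1.306×10^5 s ÷ 3600 s/hour = 36.28 hours.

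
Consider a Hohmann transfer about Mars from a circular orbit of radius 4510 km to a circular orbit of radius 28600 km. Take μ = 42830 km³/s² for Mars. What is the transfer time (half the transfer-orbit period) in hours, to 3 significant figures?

Transfer-ellipse semi-major axis a_t = (r₁ + r₂)/2 = (4510 + 28600)/2 = 16555 km.
Transfer time t = π√(a_t³/μ) = π√((16555)³ / 42830) = 32330 s.
Converting: 32330 s ÷ 3600 s/hour = 8.98 hours.

t = 8.98 hours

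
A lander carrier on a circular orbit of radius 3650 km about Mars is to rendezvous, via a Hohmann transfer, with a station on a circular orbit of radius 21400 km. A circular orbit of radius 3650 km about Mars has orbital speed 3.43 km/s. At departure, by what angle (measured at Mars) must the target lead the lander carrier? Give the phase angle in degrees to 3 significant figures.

From the circular-orbit relation v² = μ/r at r = 3650 km: μ = v²r = (3.43)² × 3650 = 42941.9 km³/s².
The Hohmann ellipse has a_t = (r₁ + r₂)/2 = 12525 km.
The half-period of the transfer ellipse is t = π√(a_t³/μ) = 21251 s.
The target's mean motion on its circular orbit is ω₂ = √(μ/r₂³) = 6.6194×10^-5 rad/s.
Angle swept by the target during transfer: ω₂·t = 1.4067 rad = 80.60°.
Arrival is 180° from departure on the ellipse, so φ = 180° − 80.60° = 99.4°.

φ = 99.4°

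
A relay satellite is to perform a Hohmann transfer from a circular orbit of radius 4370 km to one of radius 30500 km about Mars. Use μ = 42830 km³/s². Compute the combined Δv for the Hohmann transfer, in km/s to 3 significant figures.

Δv = 1.60 km/s

Transfer-ellipse semi-major axis a_t = (r₁ + r₂)/2 = (4370 + 30500)/2 = 17435 km.
At r₁ the circular-orbit speed is v₁ = √(μ/r₁) = 3.131 km/s.
On the transfer ellipse at r₁, vis-viva gives v_p = √[μ(2/r₁ − 1/a_t)] = 4.141 km/s.
First burn Δv₁ = |v_p − v₁| = 1.010 km/s.
At r₂, v₂ = √(μ/r₂) = 1.185 km/s.
Transfer-orbit speed at r₂: v_a = √[μ(2/r₂ − 1/a_t)] = 0.5933 km/s.
Second burn Δv₂ = |v₂ − v_a| = 0.5917 km/s.
Total Δv = Δv₁ + Δv₂ = 1.602 km/s.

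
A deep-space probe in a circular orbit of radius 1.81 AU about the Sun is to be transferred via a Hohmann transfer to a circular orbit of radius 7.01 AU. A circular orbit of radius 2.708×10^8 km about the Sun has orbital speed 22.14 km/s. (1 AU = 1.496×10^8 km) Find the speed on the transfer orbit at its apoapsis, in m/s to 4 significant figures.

From the circular-orbit relation v² = μ/r at r = 2.708×10^8 km: μ = v²r = (22.14)² × 2.708×10^8 = 1.32741×10^11 km³/s².
In km: r₁ = 1.81 × 1.496×10^8 = 2.70776×10^8 km; r₂ = 7.01 × 1.496×10^8 = 1.048696×10^9 km.
Transfer-ellipse semi-major axis a_t = (r₁ + r₂)/2 = (2.70776×10^8 + 1.048696×10^9)/2 = 6.59736×10^8 km.
At apoapsis, r = 1.048696×10^9 km.
From the vis-viva equation, v = √[μ(2/r − 1/a_t)] = 7.208 km/s.

v = 7208 m/s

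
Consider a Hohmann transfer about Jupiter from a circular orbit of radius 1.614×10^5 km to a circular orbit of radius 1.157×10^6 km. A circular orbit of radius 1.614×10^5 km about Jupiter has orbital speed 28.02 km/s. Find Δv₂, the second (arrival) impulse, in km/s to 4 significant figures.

Δv₂ = 5.287 km/s

From the circular-orbit relation v² = μ/r at r = 1.614×10^5 km: μ = v²r = (28.02)² × 1.614×10^5 = 1.26718×10^8 km³/s².
Semi-major axis of the transfer orbit: a_t = (1.614×10^5 + 1.157×10^6)/2 = 6.592×10^5 km.
On the circular orbit at r = 1.157×10^6 km, v_c = √(μ/r) = 10.465 km/s.
Transfer-orbit speed at the same r (vis-viva, a = a_t): v_t = √[μ(2/r − 1/a_t)] = 5.1784 km/s.
Δv₂ = |v_t − v_c| = |5.1784 − 10.465| = 5.287 km/s.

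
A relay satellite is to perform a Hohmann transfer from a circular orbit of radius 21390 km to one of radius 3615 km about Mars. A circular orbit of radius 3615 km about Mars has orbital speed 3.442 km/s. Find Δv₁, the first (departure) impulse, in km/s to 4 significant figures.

Δv₁ = 0.6541 km/s

From the circular-orbit relation v² = μ/r at r = 3615 km: μ = v²r = (3.442)² × 3615 = 42828.2 km³/s².
The Hohmann ellipse has a_t = (r₁ + r₂)/2 = 12502.5 km.
On the circular orbit at r = 21390 km, v_c = √(μ/r) = 1.415 km/s.
Vis-viva on the transfer ellipse at r = 21390 km gives v_t = √[μ(2/r − 1/a_t)] = 0.7609 km/s.
Δv₁ = |v_t − v_c| = |0.7609 − 1.415| = 0.6541 km/s.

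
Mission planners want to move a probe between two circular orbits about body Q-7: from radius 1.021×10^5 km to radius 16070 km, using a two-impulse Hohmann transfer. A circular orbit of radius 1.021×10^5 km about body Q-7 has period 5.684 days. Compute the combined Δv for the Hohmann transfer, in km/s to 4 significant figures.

From Kepler's third law T² = 4π²r³/μ at r = 1.021×10^5 km, T = 5.684 days = 5.684 × 86400 s = 4.910976×10^5 s: μ = 4π²r³/T² = 1.74221×10^5 km³/s².
Semi-major axis of the transfer orbit: a_t = (1.021×10^5 + 16070)/2 = 59085 km.
At r₁ the circular-orbit speed is v₁ = √(μ/r₁) = 1.30628 km/s.
On the transfer ellipse at r₁, vis-viva equation gives v_a = √[μ(2/r₁ − 1/a_t)] = 0.681251 km/s.
First burn Δv₁ = |v_a − v₁| = 0.6250 km/s.
At r₂, v₂ = √(μ/r₂) = 3.2926 km/s.
Transfer-orbit speed at r₂: v_p = √[μ(2/r₂ − 1/a_t)] = 4.3283 km/s.
Second burn Δv₂ = |v₂ − v_p| = 1.036 km/s.
Total Δv = Δv₁ + Δv₂ = 1.661 km/s.

Δv = 1.661 km/s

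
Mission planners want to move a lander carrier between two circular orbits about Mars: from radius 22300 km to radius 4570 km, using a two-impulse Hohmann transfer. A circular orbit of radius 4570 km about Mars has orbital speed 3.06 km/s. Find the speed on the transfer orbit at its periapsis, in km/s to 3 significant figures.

v = 3.94 km/s

From the circular-orbit relation v² = μ/r at r = 4570 km: μ = v²r = (3.06)² × 4570 = 42791.7 km³/s².
Semi-major axis of the transfer orbit: a_t = (22300 + 4570)/2 = 13435 km.
At periapsis, r = 4570 km.
Vis-viva: v = √[μ(2/r − 1/a_t)] = √[42791.7 × (2/4570 − 1/13435)] = 3.942 km/s.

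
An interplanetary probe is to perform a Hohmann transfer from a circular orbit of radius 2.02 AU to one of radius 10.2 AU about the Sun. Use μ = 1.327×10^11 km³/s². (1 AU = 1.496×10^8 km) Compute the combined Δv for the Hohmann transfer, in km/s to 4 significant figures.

Δv = 10.08 km/s

In km: r₁ = 2.02 × 1.496×10^8 = 3.02192×10^8 km; r₂ = 10.2 × 1.496×10^8 = 1.52592×10^9 km.
Transfer-ellipse semi-major axis a_t = (r₁ + r₂)/2 = (3.02192×10^8 + 1.52592×10^9)/2 = 9.14056×10^8 km.
At r₁ the circular-orbit speed is v₁ = √(μ/r₁) = 20.96 km/s.
On the transfer ellipse at r₁, vis-viva equation gives v_p = √[μ(2/r₁ − 1/a_t)] = 27.08 km/s.
First burn Δv₁ = |v_p − v₁| = 6.120 km/s.
Circular speed at r₂: v₂ = √(μ/r₂) = 9.325 km/s.
Transfer-orbit speed at r₂: v_a = √[μ(2/r₂ − 1/a_t)] = 5.362 km/s.
Second burn Δv₂ = |v₂ − v_a| = 3.963 km/s.
Total Δv = Δv₁ + Δv₂ = 10.08 km/s.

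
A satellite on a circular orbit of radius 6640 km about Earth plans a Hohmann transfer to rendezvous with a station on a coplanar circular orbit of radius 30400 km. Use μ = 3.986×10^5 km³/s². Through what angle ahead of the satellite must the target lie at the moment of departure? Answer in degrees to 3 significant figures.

Semi-major axis of the transfer orbit: a_t = (6640 + 30400)/2 = 18520 km.
Transfer time t = π√(a_t³/μ) = 12541 s.
The target's mean motion on its circular orbit is ω₂ = √(μ/r₂³) = 1.1911×10^-4 rad/s.
Angle swept by the target during transfer: ω₂·t = 1.4938 rad = 85.59°.
Arrival is 180° from departure on the ellipse, so φ = 180° − 85.59° = 94.4°.

φ = 94.4°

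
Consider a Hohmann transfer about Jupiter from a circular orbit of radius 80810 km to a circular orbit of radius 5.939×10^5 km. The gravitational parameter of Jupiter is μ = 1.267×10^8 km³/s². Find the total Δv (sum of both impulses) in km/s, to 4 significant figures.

Δv = 20.40 km/s

The Hohmann ellipse has a_t = (r₁ + r₂)/2 = 3.37355×10^5 km.
At r₁ the circular-orbit speed is v₁ = √(μ/r₁) = 39.60 km/s.
On the transfer ellipse at r₁, vis-viva equation gives v_p = √[μ(2/r₁ − 1/a_t)] = 52.54 km/s.
First burn Δv₁ = |v_p − v₁| = 12.94 km/s.
Circular speed at r₂: v₂ = √(μ/r₂) = 14.606 km/s.
Transfer-orbit speed at r₂: v_a = √[μ(2/r₂ − 1/a_t)] = 7.1486 km/s.
Second burn Δv₂ = |v₂ − v_a| = 7.457 km/s.
Δv = Δv₁ + Δv₂ = 12.94 + 7.457 = 20.40 km/s.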